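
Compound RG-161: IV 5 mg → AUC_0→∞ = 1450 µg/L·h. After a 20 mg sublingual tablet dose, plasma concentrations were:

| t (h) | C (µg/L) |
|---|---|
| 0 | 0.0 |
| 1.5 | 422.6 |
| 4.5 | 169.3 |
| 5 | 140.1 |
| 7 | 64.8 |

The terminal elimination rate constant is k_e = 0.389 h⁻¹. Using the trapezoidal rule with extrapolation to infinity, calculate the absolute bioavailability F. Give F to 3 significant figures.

F = 0.285

Trapezoidal AUC_0→7 (sublingual tablet):
  [0→1.5]: (0.0+422.6)/2 × 1.5 = 316.95
  [1.5→4.5]: (422.6+169.3)/2 × 3 = 887.85
  [4.5→5]: (169.3+140.1)/2 × 0.5 = 77.35
  [5→7]: (140.1+64.8)/2 × 2 = 204.9
  Sum = 1487.05 µg/L·h
Tail: C_last/k_e = 64.8/0.389 = 166.581
AUC_0→∞ (sublingual tablet) = 1487.05 + 166.581 = 1653.631 µg/L·h
F = (AUC_ev/D_ev)/(AUC_iv/D_iv) = (1653.631/20)/(1450/5) = 82.68155/290 = 0.2851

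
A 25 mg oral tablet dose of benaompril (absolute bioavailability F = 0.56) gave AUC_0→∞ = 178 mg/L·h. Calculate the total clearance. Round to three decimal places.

CL = F × Dose / AUC_0→∞
   = 0.56 × 25 / 178 = 0.0786517 L/h

CL = 0.079 L/h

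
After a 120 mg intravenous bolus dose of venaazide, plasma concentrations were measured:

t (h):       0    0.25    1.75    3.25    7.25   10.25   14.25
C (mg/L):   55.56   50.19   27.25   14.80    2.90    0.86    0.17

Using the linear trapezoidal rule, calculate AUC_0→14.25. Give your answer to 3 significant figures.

AUC = 146 mg/L·h

Trapezoidal AUC_0→14.25:
  [0→0.25]: (55.56+50.19)/2 × 0.25 = 13.21875
  [0.25→1.75]: (50.19+27.25)/2 × 1.5 = 58.08
  [1.75→3.25]: (27.25+14.80)/2 × 1.5 = 31.5375
  [3.25→7.25]: (14.80+2.90)/2 × 4 = 35.4
  [7.25→10.25]: (2.90+0.86)/2 × 3 = 5.64
  [10.25→14.25]: (0.86+0.17)/2 × 4 = 2.06
  Sum = 145.93625 mg/L·h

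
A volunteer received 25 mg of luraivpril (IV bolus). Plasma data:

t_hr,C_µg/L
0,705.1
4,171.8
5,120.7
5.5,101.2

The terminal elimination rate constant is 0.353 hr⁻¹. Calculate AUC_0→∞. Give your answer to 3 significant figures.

AUC = 2240 µg/L·hr

Trapezoidal AUC_0→5.5:
  [0→4]: (705.1+171.8)/2 × 4 = 1753.8
  [4→5]: (171.8+120.7)/2 × 1 = 146.25
  [5→5.5]: (120.7+101.2)/2 × 0.5 = 55.475
  Sum = 1955.525 µg/L·hr
Extrapolated tail: C_last / k_e = 101.2 / 0.353 = 286.686
AUC_0→∞ = 1955.525 + 286.686 = 2242.211 µg/L·hr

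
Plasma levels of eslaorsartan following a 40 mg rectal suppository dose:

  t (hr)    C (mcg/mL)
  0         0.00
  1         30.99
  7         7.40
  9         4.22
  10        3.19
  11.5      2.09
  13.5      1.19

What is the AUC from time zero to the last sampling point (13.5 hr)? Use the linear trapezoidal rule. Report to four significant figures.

Trapezoidal AUC_0→13.5:
  [0→1]: (0.00+30.99)/2 × 1 = 15.495
  [1→7]: (30.99+7.40)/2 × 6 = 115.17
  [7→9]: (7.40+4.22)/2 × 2 = 11.62
  [9→10]: (4.22+3.19)/2 × 1 = 3.705
  [10→11.5]: (3.19+2.09)/2 × 1.5 = 3.96
  [11.5→13.5]: (2.09+1.19)/2 × 2 = 3.28
  Sum = 153.23 mcg/mL·hr

AUC = 153.2 mcg/mL·hr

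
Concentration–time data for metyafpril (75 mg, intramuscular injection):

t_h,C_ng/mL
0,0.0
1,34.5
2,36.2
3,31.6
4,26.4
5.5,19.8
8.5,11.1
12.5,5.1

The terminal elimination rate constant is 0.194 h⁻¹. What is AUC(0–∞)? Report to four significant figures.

AUC = 255.2 ng/mL·h

Trapezoidal AUC_0→12.5:
  [0→1]: (0.0+34.5)/2 × 1 = 17.25
  [1→2]: (34.5+36.2)/2 × 1 = 35.35
  [2→3]: (36.2+31.6)/2 × 1 = 33.9
  [3→4]: (31.6+26.4)/2 × 1 = 29.0
  [4→5.5]: (26.4+19.8)/2 × 1.5 = 34.65
  [5.5→8.5]: (19.8+11.1)/2 × 3 = 46.35
  [8.5→12.5]: (11.1+5.1)/2 × 4 = 32.4
  Sum = 228.9 ng/mL·h
Extrapolated tail: C_last / k_e = 5.1 / 0.194 = 26.289
AUC_0→∞ = 228.9 + 26.289 = 255.189 ng/mL·h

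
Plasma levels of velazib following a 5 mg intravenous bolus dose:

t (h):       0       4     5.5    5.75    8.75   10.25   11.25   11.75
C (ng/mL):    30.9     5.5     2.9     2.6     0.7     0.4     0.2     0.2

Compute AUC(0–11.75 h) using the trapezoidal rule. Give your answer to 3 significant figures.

AUC = 86.0 ng/mL·h

Trapezoidal AUC_0→11.75:
  [0→4]: (30.9+5.5)/2 × 4 = 72.8
  [4→5.5]: (5.5+2.9)/2 × 1.5 = 6.3
  [5.5→5.75]: (2.9+2.6)/2 × 0.25 = 0.6875
  [5.75→8.75]: (2.6+0.7)/2 × 3 = 4.95
  [8.75→10.25]: (0.7+0.4)/2 × 1.5 = 0.825
  [10.25→11.25]: (0.4+0.2)/2 × 1 = 0.3
  [11.25→11.75]: (0.2+0.2)/2 × 0.5 = 0.1
  Sum = 85.9625 ng/mL·h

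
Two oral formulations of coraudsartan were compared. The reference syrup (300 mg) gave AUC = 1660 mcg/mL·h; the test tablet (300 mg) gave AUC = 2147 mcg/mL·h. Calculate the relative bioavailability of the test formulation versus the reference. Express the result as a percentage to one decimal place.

F_rel = (AUC_test/D_test) / (AUC_ref/D_ref)
      = (2147/300) / (1660/300)
      = 7.15667 / 5.53333 = 1.2934 = 129.34%

F_rel = 129.3%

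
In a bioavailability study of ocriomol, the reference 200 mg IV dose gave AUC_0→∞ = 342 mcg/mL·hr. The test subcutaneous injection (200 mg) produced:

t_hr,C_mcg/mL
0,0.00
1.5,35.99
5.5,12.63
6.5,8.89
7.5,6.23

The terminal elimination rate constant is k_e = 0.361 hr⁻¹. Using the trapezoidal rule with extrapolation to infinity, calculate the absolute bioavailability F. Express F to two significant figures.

Trapezoidal AUC_0→7.5 (subcutaneous injection):
  [0→1.5]: (0.00+35.99)/2 × 1.5 = 26.9925
  [1.5→5.5]: (35.99+12.63)/2 × 4 = 97.24
  [5.5→6.5]: (12.63+8.89)/2 × 1 = 10.76
  [6.5→7.5]: (8.89+6.23)/2 × 1 = 7.56
  Sum = 142.5525 mcg/mL·hr
Tail: C_last/k_e = 6.23/0.361 = 17.258
AUC_0→∞ (subcutaneous injection) = 142.5525 + 17.258 = 159.8105 mcg/mL·hr
F = (AUC_ev/D_ev)/(AUC_iv/D_iv) = (159.8105/200)/(342/200) = 0.7990525/1.71 = 0.4673

F = 0.47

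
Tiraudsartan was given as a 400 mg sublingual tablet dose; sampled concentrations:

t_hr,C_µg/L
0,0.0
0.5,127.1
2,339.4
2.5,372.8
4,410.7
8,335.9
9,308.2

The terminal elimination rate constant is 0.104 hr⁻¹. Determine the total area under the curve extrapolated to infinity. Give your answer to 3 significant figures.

AUC = 5930 µg/L·hr

Trapezoidal AUC_0→9:
  [0→0.5]: (0.0+127.1)/2 × 0.5 = 31.775
  [0.5→2]: (127.1+339.4)/2 × 1.5 = 349.875
  [2→2.5]: (339.4+372.8)/2 × 0.5 = 178.05
  [2.5→4]: (372.8+410.7)/2 × 1.5 = 587.625
  [4→8]: (410.7+335.9)/2 × 4 = 1493.2
  [8→9]: (335.9+308.2)/2 × 1 = 322.05
  Sum = 2962.575 µg/L·hr
Extrapolated tail: C_last / k_e = 308.2 / 0.104 = 2963.462
AUC_0→∞ = 2962.575 + 2963.462 = 5926.037 µg/L·hr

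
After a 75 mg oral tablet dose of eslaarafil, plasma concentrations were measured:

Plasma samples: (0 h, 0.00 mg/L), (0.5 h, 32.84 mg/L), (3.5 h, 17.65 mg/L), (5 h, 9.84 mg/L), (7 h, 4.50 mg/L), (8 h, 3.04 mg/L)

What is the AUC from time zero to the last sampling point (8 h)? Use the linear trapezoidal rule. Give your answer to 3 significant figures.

AUC = 123 mg/L·h

Trapezoidal AUC_0→8:
  [0→0.5]: (0.00+32.84)/2 × 0.5 = 8.21
  [0.5→3.5]: (32.84+17.65)/2 × 3 = 75.735
  [3.5→5]: (17.65+9.84)/2 × 1.5 = 20.6175
  [5→7]: (9.84+4.50)/2 × 2 = 14.34
  [7→8]: (4.50+3.04)/2 × 1 = 3.77
  Sum = 122.6725 mg/L·h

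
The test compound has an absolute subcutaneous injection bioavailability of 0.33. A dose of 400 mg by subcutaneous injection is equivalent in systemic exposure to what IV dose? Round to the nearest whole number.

Systemic exposure from an extravascular dose = F × D_ev, so the equivalent IV dose is F × D_ev.
D_iv = F × D_ev = 0.33 × 400 = 132 mg

D_iv = 132 mg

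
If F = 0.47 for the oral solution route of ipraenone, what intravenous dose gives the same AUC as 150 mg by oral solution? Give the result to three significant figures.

D_iv = 70.5 mg

Systemic exposure from an extravascular dose = F × D_ev, so the equivalent IV dose is F × D_ev.
D_iv = F × D_ev = 0.47 × 150 = 70.5 mg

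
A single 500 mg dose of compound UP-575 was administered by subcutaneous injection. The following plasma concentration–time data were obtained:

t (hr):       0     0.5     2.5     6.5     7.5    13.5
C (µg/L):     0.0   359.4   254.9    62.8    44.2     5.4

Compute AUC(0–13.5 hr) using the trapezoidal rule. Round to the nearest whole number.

Trapezoidal AUC_0→13.5:
  [0→0.5]: (0.0+359.4)/2 × 0.5 = 89.85
  [0.5→2.5]: (359.4+254.9)/2 × 2 = 614.3
  [2.5→6.5]: (254.9+62.8)/2 × 4 = 635.4
  [6.5→7.5]: (62.8+44.2)/2 × 1 = 53.5
  [7.5→13.5]: (44.2+5.4)/2 × 6 = 148.8
  Sum = 1541.85 µg/L·hr

AUC = 1542 µg/L·hr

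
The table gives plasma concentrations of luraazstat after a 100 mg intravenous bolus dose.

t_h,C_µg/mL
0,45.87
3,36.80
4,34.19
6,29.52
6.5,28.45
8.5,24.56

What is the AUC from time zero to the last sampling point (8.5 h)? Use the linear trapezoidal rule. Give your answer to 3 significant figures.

AUC = 291 µg/mL·h

Trapezoidal AUC_0→8.5:
  [0→3]: (45.87+36.80)/2 × 3 = 124.005
  [3→4]: (36.80+34.19)/2 × 1 = 35.495
  [4→6]: (34.19+29.52)/2 × 2 = 63.71
  [6→6.5]: (29.52+28.45)/2 × 0.5 = 14.4925
  [6.5→8.5]: (28.45+24.56)/2 × 2 = 53.01
  Sum = 290.7125 µg/mL·h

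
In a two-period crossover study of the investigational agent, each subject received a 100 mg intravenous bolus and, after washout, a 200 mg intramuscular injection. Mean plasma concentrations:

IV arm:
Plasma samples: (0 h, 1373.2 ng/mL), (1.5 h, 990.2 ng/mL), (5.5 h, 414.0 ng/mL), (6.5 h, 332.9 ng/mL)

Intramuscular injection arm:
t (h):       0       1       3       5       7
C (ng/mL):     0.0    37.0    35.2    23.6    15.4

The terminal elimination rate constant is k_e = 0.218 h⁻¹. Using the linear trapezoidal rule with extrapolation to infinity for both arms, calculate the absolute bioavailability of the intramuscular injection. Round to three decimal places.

F = 0.020

Trapezoidal AUC_0→6.5 (IV):
  [0→1.5]: (1373.2+990.2)/2 × 1.5 = 1772.55
  [1.5→5.5]: (990.2+414.0)/2 × 4 = 2808.4
  [5.5→6.5]: (414.0+332.9)/2 × 1 = 373.45
  Sum = 4954.4 ng/mL·h
IV tail: 332.9/0.218 = 1527.064; AUC_iv,0→∞ = 4954.4 + 1527.064 = 6481.464 ng/mL·h
Trapezoidal AUC_0→7 (intramuscular injection):
  [0→1]: (0.0+37.0)/2 × 1 = 18.5
  [1→3]: (37.0+35.2)/2 × 2 = 72.2
  [3→5]: (35.2+23.6)/2 × 2 = 58.8
  [5→7]: (23.6+15.4)/2 × 2 = 39.0
  Sum = 188.5 ng/mL·h
intramuscular injection tail: 15.4/0.218 = 70.642; AUC_ev,0→∞ = 188.5 + 70.642 = 259.142 ng/mL·h
F = (AUC_ev/D_ev)/(AUC_iv/D_iv) = (259.142/200)/(6481.464/100) = 1.29571/64.81464 = 0.0200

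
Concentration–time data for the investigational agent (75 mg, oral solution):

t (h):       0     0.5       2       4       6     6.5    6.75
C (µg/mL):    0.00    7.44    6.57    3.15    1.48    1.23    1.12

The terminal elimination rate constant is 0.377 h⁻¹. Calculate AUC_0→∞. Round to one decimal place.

AUC = 30.7 µg/mL·h

Trapezoidal AUC_0→6.75:
  [0→0.5]: (0.00+7.44)/2 × 0.5 = 1.86
  [0.5→2]: (7.44+6.57)/2 × 1.5 = 10.5075
  [2→4]: (6.57+3.15)/2 × 2 = 9.72
  [4→6]: (3.15+1.48)/2 × 2 = 4.63
  [6→6.5]: (1.48+1.23)/2 × 0.5 = 0.6775
  [6.5→6.75]: (1.23+1.12)/2 × 0.25 = 0.29375
  Sum = 27.68875 µg/mL·h
Extrapolated tail: C_last / k_e = 1.12 / 0.377 = 2.971
AUC_0→∞ = 27.68875 + 2.971 = 30.65975 µg/mL·h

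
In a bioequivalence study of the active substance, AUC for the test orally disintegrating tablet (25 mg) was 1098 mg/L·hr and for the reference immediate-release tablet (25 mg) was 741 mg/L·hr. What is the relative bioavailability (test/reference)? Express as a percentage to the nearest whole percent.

F_rel = 148%

F_rel = (AUC_test/D_test) / (AUC_ref/D_ref)
      = (1098/25) / (741/25)
      = 43.92 / 29.64 = 1.4818 = 148.18%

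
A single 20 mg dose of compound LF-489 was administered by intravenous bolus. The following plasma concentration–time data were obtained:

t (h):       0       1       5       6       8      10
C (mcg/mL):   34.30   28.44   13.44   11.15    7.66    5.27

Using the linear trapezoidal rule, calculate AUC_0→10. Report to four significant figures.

AUC = 159.2 mcg/mL·h

Trapezoidal AUC_0→10:
  [0→1]: (34.30+28.44)/2 × 1 = 31.37
  [1→5]: (28.44+13.44)/2 × 4 = 83.76
  [5→6]: (13.44+11.15)/2 × 1 = 12.295
  [6→8]: (11.15+7.66)/2 × 2 = 18.81
  [8→10]: (7.66+5.27)/2 × 2 = 12.93
  Sum = 159.165 mcg/mL·h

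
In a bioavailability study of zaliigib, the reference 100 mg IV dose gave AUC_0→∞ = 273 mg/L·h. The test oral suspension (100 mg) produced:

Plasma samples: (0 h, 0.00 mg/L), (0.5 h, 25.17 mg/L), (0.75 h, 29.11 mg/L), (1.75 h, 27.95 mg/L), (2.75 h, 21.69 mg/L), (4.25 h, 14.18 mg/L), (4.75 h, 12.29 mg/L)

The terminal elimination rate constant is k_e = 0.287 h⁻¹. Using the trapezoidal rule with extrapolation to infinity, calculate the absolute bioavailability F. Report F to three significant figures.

F = 0.523

Trapezoidal AUC_0→4.75 (oral suspension):
  [0→0.5]: (0.00+25.17)/2 × 0.5 = 6.2925
  [0.5→0.75]: (25.17+29.11)/2 × 0.25 = 6.785
  [0.75→1.75]: (29.11+27.95)/2 × 1 = 28.53
  [1.75→2.75]: (27.95+21.69)/2 × 1 = 24.82
  [2.75→4.25]: (21.69+14.18)/2 × 1.5 = 26.9025
  [4.25→4.75]: (14.18+12.29)/2 × 0.5 = 6.6175
  Sum = 99.9475 mg/L·h
Tail: C_last/k_e = 12.29/0.287 = 42.822
AUC_0→∞ (oral suspension) = 99.9475 + 42.822 = 142.7695 mg/L·h
F = (AUC_ev/D_ev)/(AUC_iv/D_iv) = (142.7695/100)/(273/100) = 1.427695/2.73 = 0.5230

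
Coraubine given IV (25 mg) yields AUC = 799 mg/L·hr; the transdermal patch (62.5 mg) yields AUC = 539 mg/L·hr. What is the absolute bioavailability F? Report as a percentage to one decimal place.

F = (AUC_ev / D_ev) / (AUC_iv / D_iv)
  = (539/62.5) / (799/25)
  = 8.624 / 31.96 = 0.2698
  = 26.98%

F = 27.0%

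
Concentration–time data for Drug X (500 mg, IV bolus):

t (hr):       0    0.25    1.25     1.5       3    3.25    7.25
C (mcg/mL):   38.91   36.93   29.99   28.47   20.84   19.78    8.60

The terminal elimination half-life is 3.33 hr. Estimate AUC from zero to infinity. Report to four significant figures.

Trapezoidal AUC_0→7.25:
  [0→0.25]: (38.91+36.93)/2 × 0.25 = 9.48
  [0.25→1.25]: (36.93+29.99)/2 × 1 = 33.46
  [1.25→1.5]: (29.99+28.47)/2 × 0.25 = 7.3075
  [1.5→3]: (28.47+20.84)/2 × 1.5 = 36.9825
  [3→3.25]: (20.84+19.78)/2 × 0.25 = 5.0775
  [3.25→7.25]: (19.78+8.60)/2 × 4 = 56.76
  Sum = 149.0675 mcg/mL·hr
k_e = ln2 / t½ = 0.693147 / 3.33 = 0.2082 hr^-1
Extrapolated tail: C_last / k_e = 8.60 / 0.2082 = 41.306
AUC_0→∞ = 149.0675 + 41.306 = 190.3735 mcg/mL·hr

AUC = 190.4 mcg/mL·hr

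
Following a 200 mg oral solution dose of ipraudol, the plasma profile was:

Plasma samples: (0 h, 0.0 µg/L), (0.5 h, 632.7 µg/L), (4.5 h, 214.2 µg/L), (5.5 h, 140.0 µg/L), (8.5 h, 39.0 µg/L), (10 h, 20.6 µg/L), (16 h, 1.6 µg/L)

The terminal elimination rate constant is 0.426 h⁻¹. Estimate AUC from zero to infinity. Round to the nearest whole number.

AUC = 2413 µg/L·h

Trapezoidal AUC_0→16:
  [0→0.5]: (0.0+632.7)/2 × 0.5 = 158.175
  [0.5→4.5]: (632.7+214.2)/2 × 4 = 1693.8
  [4.5→5.5]: (214.2+140.0)/2 × 1 = 177.1
  [5.5→8.5]: (140.0+39.0)/2 × 3 = 268.5
  [8.5→10]: (39.0+20.6)/2 × 1.5 = 44.7
  [10→16]: (20.6+1.6)/2 × 6 = 66.6
  Sum = 2408.875 µg/L·h
Extrapolated tail: C_last / k_e = 1.6 / 0.426 = 3.756
AUC_0→∞ = 2408.875 + 3.756 = 2412.631 µg/L·h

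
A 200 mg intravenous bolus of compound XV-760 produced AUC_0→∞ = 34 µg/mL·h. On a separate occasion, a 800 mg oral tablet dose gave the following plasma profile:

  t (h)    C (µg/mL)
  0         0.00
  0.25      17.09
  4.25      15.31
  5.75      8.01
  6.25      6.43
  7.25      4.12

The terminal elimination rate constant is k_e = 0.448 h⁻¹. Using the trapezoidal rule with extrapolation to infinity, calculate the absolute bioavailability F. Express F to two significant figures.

F = 0.75

Trapezoidal AUC_0→7.25 (oral tablet):
  [0→0.25]: (0.00+17.09)/2 × 0.25 = 2.13625
  [0.25→4.25]: (17.09+15.31)/2 × 4 = 64.8
  [4.25→5.75]: (15.31+8.01)/2 × 1.5 = 17.49
  [5.75→6.25]: (8.01+6.43)/2 × 0.5 = 3.61
  [6.25→7.25]: (6.43+4.12)/2 × 1 = 5.275
  Sum = 93.31125 µg/mL·h
Tail: C_last/k_e = 4.12/0.448 = 9.196
AUC_0→∞ (oral tablet) = 93.31125 + 9.196 = 102.50725 µg/mL·h
F = (AUC_ev/D_ev)/(AUC_iv/D_iv) = (102.50725/800)/(34/200) = 0.128134/0.17 = 0.7537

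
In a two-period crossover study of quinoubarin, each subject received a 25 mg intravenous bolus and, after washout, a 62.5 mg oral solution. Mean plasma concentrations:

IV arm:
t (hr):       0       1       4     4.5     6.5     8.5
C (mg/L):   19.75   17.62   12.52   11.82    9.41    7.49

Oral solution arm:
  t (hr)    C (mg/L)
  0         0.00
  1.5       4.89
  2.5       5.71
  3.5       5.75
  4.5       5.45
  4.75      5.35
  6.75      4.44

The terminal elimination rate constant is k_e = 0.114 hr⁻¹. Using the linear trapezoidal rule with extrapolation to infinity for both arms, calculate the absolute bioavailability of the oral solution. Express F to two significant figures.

Trapezoidal AUC_0→8.5 (IV):
  [0→1]: (19.75+17.62)/2 × 1 = 18.685
  [1→4]: (17.62+12.52)/2 × 3 = 45.21
  [4→4.5]: (12.52+11.82)/2 × 0.5 = 6.085
  [4.5→6.5]: (11.82+9.41)/2 × 2 = 21.23
  [6.5→8.5]: (9.41+7.49)/2 × 2 = 16.9
  Sum = 108.11 mg/L·hr
IV tail: 7.49/0.114 = 65.702; AUC_iv,0→∞ = 108.11 + 65.702 = 173.812 mg/L·hr
Trapezoidal AUC_0→6.75 (oral solution):
  [0→1.5]: (0.00+4.89)/2 × 1.5 = 3.6675
  [1.5→2.5]: (4.89+5.71)/2 × 1 = 5.3
  [2.5→3.5]: (5.71+5.75)/2 × 1 = 5.73
  [3.5→4.5]: (5.75+5.45)/2 × 1 = 5.6
  [4.5→4.75]: (5.45+5.35)/2 × 0.25 = 1.35
  [4.75→6.75]: (5.35+4.44)/2 × 2 = 9.79
  Sum = 31.4375 mg/L·hr
oral solution tail: 4.44/0.114 = 38.947; AUC_ev,0→∞ = 31.4375 + 38.947 = 70.3845 mg/L·hr
F = (AUC_ev/D_ev)/(AUC_iv/D_iv) = (70.3845/62.5)/(173.812/25) = 1.126152/6.95248 = 0.1620

F = 0.16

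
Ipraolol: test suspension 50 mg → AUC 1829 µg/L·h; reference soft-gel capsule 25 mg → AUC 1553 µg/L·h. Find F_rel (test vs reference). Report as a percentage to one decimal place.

F_rel = (AUC_test/D_test) / (AUC_ref/D_ref)
      = (1829/50) / (1553/25)
      = 36.58 / 62.12 = 0.5889 = 58.89%

F_rel = 58.9%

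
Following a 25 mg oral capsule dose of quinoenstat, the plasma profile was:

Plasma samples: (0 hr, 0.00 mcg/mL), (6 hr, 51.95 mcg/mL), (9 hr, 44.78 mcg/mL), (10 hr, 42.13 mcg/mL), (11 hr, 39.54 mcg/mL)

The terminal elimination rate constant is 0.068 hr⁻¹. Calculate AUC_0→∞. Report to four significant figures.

Trapezoidal AUC_0→11:
  [0→6]: (0.00+51.95)/2 × 6 = 155.85
  [6→9]: (51.95+44.78)/2 × 3 = 145.095
  [9→10]: (44.78+42.13)/2 × 1 = 43.455
  [10→11]: (42.13+39.54)/2 × 1 = 40.835
  Sum = 385.235 mcg/mL·hr
Extrapolated tail: C_last / k_e = 39.54 / 0.068 = 581.471
AUC_0→∞ = 385.235 + 581.471 = 966.706 mcg/mL·hr

AUC = 966.7 mcg/mL·hr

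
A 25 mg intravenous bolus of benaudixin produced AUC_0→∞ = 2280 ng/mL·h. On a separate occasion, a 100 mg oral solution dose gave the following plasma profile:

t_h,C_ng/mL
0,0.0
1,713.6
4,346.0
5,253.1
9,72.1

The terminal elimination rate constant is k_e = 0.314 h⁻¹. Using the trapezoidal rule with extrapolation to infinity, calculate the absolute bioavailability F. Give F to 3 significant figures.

F = 0.343

Trapezoidal AUC_0→9 (oral solution):
  [0→1]: (0.0+713.6)/2 × 1 = 356.8
  [1→4]: (713.6+346.0)/2 × 3 = 1589.4
  [4→5]: (346.0+253.1)/2 × 1 = 299.55
  [5→9]: (253.1+72.1)/2 × 4 = 650.4
  Sum = 2896.15 ng/mL·h
Tail: C_last/k_e = 72.1/0.314 = 229.618
AUC_0→∞ (oral solution) = 2896.15 + 229.618 = 3125.768 ng/mL·h
F = (AUC_ev/D_ev)/(AUC_iv/D_iv) = (3125.768/100)/(2280/25) = 31.25768/91.2 = 0.3427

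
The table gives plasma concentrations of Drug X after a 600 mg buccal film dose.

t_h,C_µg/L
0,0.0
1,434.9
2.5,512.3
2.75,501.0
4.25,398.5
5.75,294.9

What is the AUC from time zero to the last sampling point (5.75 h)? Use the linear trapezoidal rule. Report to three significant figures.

Trapezoidal AUC_0→5.75:
  [0→1]: (0.0+434.9)/2 × 1 = 217.45
  [1→2.5]: (434.9+512.3)/2 × 1.5 = 710.4
  [2.5→2.75]: (512.3+501.0)/2 × 0.25 = 126.6625
  [2.75→4.25]: (501.0+398.5)/2 × 1.5 = 674.625
  [4.25→5.75]: (398.5+294.9)/2 × 1.5 = 520.05
  Sum = 2249.1875 µg/L·h

AUC = 2250 µg/L·h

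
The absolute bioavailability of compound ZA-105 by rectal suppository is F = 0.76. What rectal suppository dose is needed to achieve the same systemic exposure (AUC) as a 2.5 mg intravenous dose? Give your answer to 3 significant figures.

D_rectal = 3.29 mg

For equal systemic exposure: F × D_ev = D_iv
D_ev = D_iv / F = 2.5 / 0.76 = 3.28947 mg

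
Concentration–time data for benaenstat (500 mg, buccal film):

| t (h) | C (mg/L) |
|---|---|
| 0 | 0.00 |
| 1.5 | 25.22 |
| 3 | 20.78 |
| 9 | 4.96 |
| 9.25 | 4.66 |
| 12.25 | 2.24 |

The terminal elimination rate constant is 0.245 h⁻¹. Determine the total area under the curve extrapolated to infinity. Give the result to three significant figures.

AUC = 151 mg/L·h

Trapezoidal AUC_0→12.25:
  [0→1.5]: (0.00+25.22)/2 × 1.5 = 18.915
  [1.5→3]: (25.22+20.78)/2 × 1.5 = 34.5
  [3→9]: (20.78+4.96)/2 × 6 = 77.22
  [9→9.25]: (4.96+4.66)/2 × 0.25 = 1.2025
  [9.25→12.25]: (4.66+2.24)/2 × 3 = 10.35
  Sum = 142.1875 mg/L·h
Extrapolated tail: C_last / k_e = 2.24 / 0.245 = 9.143
AUC_0→∞ = 142.1875 + 9.143 = 151.3305 mg/L·h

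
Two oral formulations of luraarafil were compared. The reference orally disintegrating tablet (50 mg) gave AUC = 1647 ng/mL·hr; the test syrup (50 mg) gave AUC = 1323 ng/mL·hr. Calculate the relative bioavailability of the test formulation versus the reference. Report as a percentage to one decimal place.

F_rel = 80.3%

F_rel = (AUC_test/D_test) / (AUC_ref/D_ref)
      = (1323/50) / (1647/50)
      = 26.46 / 32.94 = 0.8033 = 80.33%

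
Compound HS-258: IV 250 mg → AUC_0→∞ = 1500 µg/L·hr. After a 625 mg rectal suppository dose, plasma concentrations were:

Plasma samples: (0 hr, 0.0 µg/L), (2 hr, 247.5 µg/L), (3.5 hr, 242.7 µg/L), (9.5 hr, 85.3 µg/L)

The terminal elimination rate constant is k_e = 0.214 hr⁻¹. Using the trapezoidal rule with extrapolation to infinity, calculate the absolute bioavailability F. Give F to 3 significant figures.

Trapezoidal AUC_0→9.5 (rectal suppository):
  [0→2]: (0.0+247.5)/2 × 2 = 247.5
  [2→3.5]: (247.5+242.7)/2 × 1.5 = 367.65
  [3.5→9.5]: (242.7+85.3)/2 × 6 = 984.0
  Sum = 1599.15 µg/L·hr
Tail: C_last/k_e = 85.3/0.214 = 398.598
AUC_0→∞ (rectal suppository) = 1599.15 + 398.598 = 1997.748 µg/L·hr
F = (AUC_ev/D_ev)/(AUC_iv/D_iv) = (1997.748/625)/(1500/250) = 3.1963968/6 = 0.5327

F = 0.533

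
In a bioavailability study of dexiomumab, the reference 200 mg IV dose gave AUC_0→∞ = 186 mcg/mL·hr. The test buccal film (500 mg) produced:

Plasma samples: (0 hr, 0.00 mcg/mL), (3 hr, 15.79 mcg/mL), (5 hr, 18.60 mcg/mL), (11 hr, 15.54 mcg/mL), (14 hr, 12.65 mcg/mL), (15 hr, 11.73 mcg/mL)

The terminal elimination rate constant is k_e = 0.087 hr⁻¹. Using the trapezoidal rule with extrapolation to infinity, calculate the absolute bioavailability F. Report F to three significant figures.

Trapezoidal AUC_0→15 (buccal film):
  [0→3]: (0.00+15.79)/2 × 3 = 23.685
  [3→5]: (15.79+18.60)/2 × 2 = 34.39
  [5→11]: (18.60+15.54)/2 × 6 = 102.42
  [11→14]: (15.54+12.65)/2 × 3 = 42.285
  [14→15]: (12.65+11.73)/2 × 1 = 12.19
  Sum = 214.97 mcg/mL·hr
Tail: C_last/k_e = 11.73/0.087 = 134.828
AUC_0→∞ (buccal film) = 214.97 + 134.828 = 349.798 mcg/mL·hr
F = (AUC_ev/D_ev)/(AUC_iv/D_iv) = (349.798/500)/(186/200) = 0.699596/0.93 = 0.7523

F = 0.752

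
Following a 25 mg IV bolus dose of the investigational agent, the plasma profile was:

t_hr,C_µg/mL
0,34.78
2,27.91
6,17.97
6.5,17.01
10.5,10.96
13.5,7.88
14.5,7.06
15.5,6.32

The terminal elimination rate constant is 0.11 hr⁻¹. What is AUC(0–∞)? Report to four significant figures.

Trapezoidal AUC_0→15.5:
  [0→2]: (34.78+27.91)/2 × 2 = 62.69
  [2→6]: (27.91+17.97)/2 × 4 = 91.76
  [6→6.5]: (17.97+17.01)/2 × 0.5 = 8.745
  [6.5→10.5]: (17.01+10.96)/2 × 4 = 55.94
  [10.5→13.5]: (10.96+7.88)/2 × 3 = 28.26
  [13.5→14.5]: (7.88+7.06)/2 × 1 = 7.47
  [14.5→15.5]: (7.06+6.32)/2 × 1 = 6.69
  Sum = 261.555 µg/mL·hr
Extrapolated tail: C_last / k_e = 6.32 / 0.11 = 57.455
AUC_0→∞ = 261.555 + 57.455 = 319.01 µg/mL·hr

AUC = 319.0 µg/mL·hr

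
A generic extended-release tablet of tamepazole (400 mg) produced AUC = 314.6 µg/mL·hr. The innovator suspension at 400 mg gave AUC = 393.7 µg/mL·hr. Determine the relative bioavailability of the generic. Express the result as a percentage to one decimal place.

F_rel = (AUC_test/D_test) / (AUC_ref/D_ref)
      = (314.6/400) / (393.7/400)
      = 0.7865 / 0.98425 = 0.7991 = 79.91%

F_rel = 79.9%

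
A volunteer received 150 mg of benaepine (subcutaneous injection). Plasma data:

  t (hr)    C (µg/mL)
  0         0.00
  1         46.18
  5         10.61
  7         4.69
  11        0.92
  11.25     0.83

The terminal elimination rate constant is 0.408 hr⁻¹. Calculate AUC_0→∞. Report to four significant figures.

Trapezoidal AUC_0→11.25:
  [0→1]: (0.00+46.18)/2 × 1 = 23.09
  [1→5]: (46.18+10.61)/2 × 4 = 113.58
  [5→7]: (10.61+4.69)/2 × 2 = 15.3
  [7→11]: (4.69+0.92)/2 × 4 = 11.22
  [11→11.25]: (0.92+0.83)/2 × 0.25 = 0.21875
  Sum = 163.40875 µg/mL·hr
Extrapolated tail: C_last / k_e = 0.83 / 0.408 = 2.034
AUC_0→∞ = 163.40875 + 2.034 = 165.44275 µg/mL·hr

AUC = 165.4 µg/mL·hr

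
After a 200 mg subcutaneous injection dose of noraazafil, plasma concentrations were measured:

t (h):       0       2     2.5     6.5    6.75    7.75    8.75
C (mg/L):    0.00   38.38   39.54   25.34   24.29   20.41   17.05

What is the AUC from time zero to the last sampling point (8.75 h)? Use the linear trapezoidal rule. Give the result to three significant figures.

AUC = 235 mg/L·h

Trapezoidal AUC_0→8.75:
  [0→2]: (0.00+38.38)/2 × 2 = 38.38
  [2→2.5]: (38.38+39.54)/2 × 0.5 = 19.48
  [2.5→6.5]: (39.54+25.34)/2 × 4 = 129.76
  [6.5→6.75]: (25.34+24.29)/2 × 0.25 = 6.20375
  [6.75→7.75]: (24.29+20.41)/2 × 1 = 22.35
  [7.75→8.75]: (20.41+17.05)/2 × 1 = 18.73
  Sum = 234.90375 mg/L·h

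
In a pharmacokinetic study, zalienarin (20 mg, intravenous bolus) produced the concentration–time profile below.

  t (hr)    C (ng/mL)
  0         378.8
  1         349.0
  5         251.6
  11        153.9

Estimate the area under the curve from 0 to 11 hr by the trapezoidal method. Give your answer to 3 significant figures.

Trapezoidal AUC_0→11:
  [0→1]: (378.8+349.0)/2 × 1 = 363.9
  [1→5]: (349.0+251.6)/2 × 4 = 1201.2
  [5→11]: (251.6+153.9)/2 × 6 = 1216.5
  Sum = 2781.6 ng/mL·hr

AUC = 2780 ng/mL·hr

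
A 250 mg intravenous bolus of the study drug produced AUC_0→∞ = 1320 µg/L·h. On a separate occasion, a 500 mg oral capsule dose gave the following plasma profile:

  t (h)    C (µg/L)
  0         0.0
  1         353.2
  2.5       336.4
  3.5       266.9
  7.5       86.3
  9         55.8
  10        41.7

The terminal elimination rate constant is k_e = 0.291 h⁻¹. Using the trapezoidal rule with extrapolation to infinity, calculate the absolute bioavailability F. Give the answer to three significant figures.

Trapezoidal AUC_0→10 (oral capsule):
  [0→1]: (0.0+353.2)/2 × 1 = 176.6
  [1→2.5]: (353.2+336.4)/2 × 1.5 = 517.2
  [2.5→3.5]: (336.4+266.9)/2 × 1 = 301.65
  [3.5→7.5]: (266.9+86.3)/2 × 4 = 706.4
  [7.5→9]: (86.3+55.8)/2 × 1.5 = 106.575
  [9→10]: (55.8+41.7)/2 × 1 = 48.75
  Sum = 1857.175 µg/L·h
Tail: C_last/k_e = 41.7/0.291 = 143.299
AUC_0→∞ (oral capsule) = 1857.175 + 143.299 = 2000.474 µg/L·h
F = (AUC_ev/D_ev)/(AUC_iv/D_iv) = (2000.474/500)/(1320/250) = 4.000948/5.28 = 0.7578

F = 0.758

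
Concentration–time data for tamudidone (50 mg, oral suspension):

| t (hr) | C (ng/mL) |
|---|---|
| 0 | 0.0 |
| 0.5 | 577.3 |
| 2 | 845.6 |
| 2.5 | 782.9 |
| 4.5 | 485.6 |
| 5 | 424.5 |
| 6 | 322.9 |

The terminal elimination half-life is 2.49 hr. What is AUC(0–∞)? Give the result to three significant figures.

AUC = 4650 ng/mL·hr

Trapezoidal AUC_0→6:
  [0→0.5]: (0.0+577.3)/2 × 0.5 = 144.325
  [0.5→2]: (577.3+845.6)/2 × 1.5 = 1067.175
  [2→2.5]: (845.6+782.9)/2 × 0.5 = 407.125
  [2.5→4.5]: (782.9+485.6)/2 × 2 = 1268.5
  [4.5→5]: (485.6+424.5)/2 × 0.5 = 227.525
  [5→6]: (424.5+322.9)/2 × 1 = 373.7
  Sum = 3488.35 ng/mL·hr
k_e = ln2 / t½ = 0.693147 / 2.49 = 0.2784 hr^-1
Extrapolated tail: C_last / k_e = 322.9 / 0.2784 = 1159.842
AUC_0→∞ = 3488.35 + 1159.842 = 4648.192 ng/mL·hr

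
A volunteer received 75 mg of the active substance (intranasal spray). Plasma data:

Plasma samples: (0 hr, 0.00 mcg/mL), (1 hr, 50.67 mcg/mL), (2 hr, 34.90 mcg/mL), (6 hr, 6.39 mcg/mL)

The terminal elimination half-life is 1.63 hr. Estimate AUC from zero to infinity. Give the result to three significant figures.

AUC = 166 mcg/mL·hr

Trapezoidal AUC_0→6:
  [0→1]: (0.00+50.67)/2 × 1 = 25.335
  [1→2]: (50.67+34.90)/2 × 1 = 42.785
  [2→6]: (34.90+6.39)/2 × 4 = 82.58
  Sum = 150.7 mcg/mL·hr
k_e = ln2 / t½ = 0.693147 / 1.63 = 0.4252 hr^-1
Extrapolated tail: C_last / k_e = 6.39 / 0.4252 = 15.028
AUC_0→∞ = 150.7 + 15.028 = 165.728 mcg/mL·hr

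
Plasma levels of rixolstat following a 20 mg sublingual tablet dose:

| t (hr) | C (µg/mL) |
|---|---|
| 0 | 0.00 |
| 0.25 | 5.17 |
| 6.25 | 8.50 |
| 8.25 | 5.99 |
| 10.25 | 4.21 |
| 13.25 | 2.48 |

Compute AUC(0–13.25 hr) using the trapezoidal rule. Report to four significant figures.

AUC = 76.38 µg/mL·hr

Trapezoidal AUC_0→13.25:
  [0→0.25]: (0.00+5.17)/2 × 0.25 = 0.64625
  [0.25→6.25]: (5.17+8.50)/2 × 6 = 41.01
  [6.25→8.25]: (8.50+5.99)/2 × 2 = 14.49
  [8.25→10.25]: (5.99+4.21)/2 × 2 = 10.2
  [10.25→13.25]: (4.21+2.48)/2 × 3 = 10.035
  Sum = 76.38125 µg/mL·hr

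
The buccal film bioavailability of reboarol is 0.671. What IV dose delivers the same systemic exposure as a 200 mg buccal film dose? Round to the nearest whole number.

D_iv = 134 mg

Systemic exposure from an extravascular dose = F × D_ev, so the equivalent IV dose is F × D_ev.
D_iv = F × D_ev = 0.671 × 200 = 134.2 mg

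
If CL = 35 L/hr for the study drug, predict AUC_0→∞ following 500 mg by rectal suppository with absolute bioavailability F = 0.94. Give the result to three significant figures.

AUC = 13.4 mg/L·hr

AUC_0→∞ = F × Dose / CL
        = 0.94 × 500 / 35 = 13.4286 mg/L·hr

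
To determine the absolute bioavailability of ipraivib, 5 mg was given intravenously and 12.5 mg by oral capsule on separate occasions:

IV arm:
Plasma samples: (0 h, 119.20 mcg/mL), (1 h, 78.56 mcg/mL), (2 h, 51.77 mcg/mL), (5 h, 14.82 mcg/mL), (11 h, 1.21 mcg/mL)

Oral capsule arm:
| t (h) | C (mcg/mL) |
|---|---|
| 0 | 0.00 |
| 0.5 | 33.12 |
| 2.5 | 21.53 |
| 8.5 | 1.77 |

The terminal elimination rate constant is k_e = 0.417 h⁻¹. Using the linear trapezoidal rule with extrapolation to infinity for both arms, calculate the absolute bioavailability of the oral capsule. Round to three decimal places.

Trapezoidal AUC_0→11 (IV):
  [0→1]: (119.20+78.56)/2 × 1 = 98.88
  [1→2]: (78.56+51.77)/2 × 1 = 65.165
  [2→5]: (51.77+14.82)/2 × 3 = 99.885
  [5→11]: (14.82+1.21)/2 × 6 = 48.09
  Sum = 312.02 mcg/mL·h
IV tail: 1.21/0.417 = 2.902; AUC_iv,0→∞ = 312.02 + 2.902 = 314.922 mcg/mL·h
Trapezoidal AUC_0→8.5 (oral capsule):
  [0→0.5]: (0.00+33.12)/2 × 0.5 = 8.28
  [0.5→2.5]: (33.12+21.53)/2 × 2 = 54.65
  [2.5→8.5]: (21.53+1.77)/2 × 6 = 69.9
  Sum = 132.83 mcg/mL·h
oral capsule tail: 1.77/0.417 = 4.245; AUC_ev,0→∞ = 132.83 + 4.245 = 137.075 mcg/mL·h
F = (AUC_ev/D_ev)/(AUC_iv/D_iv) = (137.075/12.5)/(314.922/5) = 10.966/62.9844 = 0.1741

F = 0.174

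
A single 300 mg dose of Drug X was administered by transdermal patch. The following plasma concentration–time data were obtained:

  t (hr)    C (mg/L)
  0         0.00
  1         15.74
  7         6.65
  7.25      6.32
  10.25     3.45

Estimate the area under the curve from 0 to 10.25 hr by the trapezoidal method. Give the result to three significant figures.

Trapezoidal AUC_0→10.25:
  [0→1]: (0.00+15.74)/2 × 1 = 7.87
  [1→7]: (15.74+6.65)/2 × 6 = 67.17
  [7→7.25]: (6.65+6.32)/2 × 0.25 = 1.62125
  [7.25→10.25]: (6.32+3.45)/2 × 3 = 14.655
  Sum = 91.31625 mg/L·hr

AUC = 91.3 mg/L·hr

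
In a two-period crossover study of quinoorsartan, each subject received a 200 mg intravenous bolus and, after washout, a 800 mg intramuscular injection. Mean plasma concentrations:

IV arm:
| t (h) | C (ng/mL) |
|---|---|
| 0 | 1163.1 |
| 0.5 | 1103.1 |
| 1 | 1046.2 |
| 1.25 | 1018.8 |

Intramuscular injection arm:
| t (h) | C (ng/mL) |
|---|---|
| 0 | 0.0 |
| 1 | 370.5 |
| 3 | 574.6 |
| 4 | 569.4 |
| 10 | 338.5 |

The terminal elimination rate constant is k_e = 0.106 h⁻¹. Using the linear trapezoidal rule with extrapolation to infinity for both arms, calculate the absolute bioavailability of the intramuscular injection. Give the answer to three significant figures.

Trapezoidal AUC_0→1.25 (IV):
  [0→0.5]: (1163.1+1103.1)/2 × 0.5 = 566.55
  [0.5→1]: (1103.1+1046.2)/2 × 0.5 = 537.325
  [1→1.25]: (1046.2+1018.8)/2 × 0.25 = 258.125
  Sum = 1362.0 ng/mL·h
IV tail: 1018.8/0.106 = 9611.321; AUC_iv,0→∞ = 1362.0 + 9611.321 = 10973.321 ng/mL·h
Trapezoidal AUC_0→10 (intramuscular injection):
  [0→1]: (0.0+370.5)/2 × 1 = 185.25
  [1→3]: (370.5+574.6)/2 × 2 = 945.1
  [3→4]: (574.6+569.4)/2 × 1 = 572.0
  [4→10]: (569.4+338.5)/2 × 6 = 2723.7
  Sum = 4426.05 ng/mL·h
intramuscular injection tail: 338.5/0.106 = 3193.396; AUC_ev,0→∞ = 4426.05 + 3193.396 = 7619.446 ng/mL·h
F = (AUC_ev/D_ev)/(AUC_iv/D_iv) = (7619.446/800)/(10973.321/200) = 9.5243075/54.866605 = 0.1736

F = 0.174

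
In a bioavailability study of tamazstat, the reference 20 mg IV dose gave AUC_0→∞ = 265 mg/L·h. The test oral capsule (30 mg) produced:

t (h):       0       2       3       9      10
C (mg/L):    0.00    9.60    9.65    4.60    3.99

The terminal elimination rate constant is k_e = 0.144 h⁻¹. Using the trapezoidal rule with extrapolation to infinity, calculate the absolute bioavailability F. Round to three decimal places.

Trapezoidal AUC_0→10 (oral capsule):
  [0→2]: (0.00+9.60)/2 × 2 = 9.6
  [2→3]: (9.60+9.65)/2 × 1 = 9.625
  [3→9]: (9.65+4.60)/2 × 6 = 42.75
  [9→10]: (4.60+3.99)/2 × 1 = 4.295
  Sum = 66.27 mg/L·h
Tail: C_last/k_e = 3.99/0.144 = 27.708
AUC_0→∞ (oral capsule) = 66.27 + 27.708 = 93.978 mg/L·h
F = (AUC_ev/D_ev)/(AUC_iv/D_iv) = (93.978/30)/(265/20) = 3.1326/13.25 = 0.2364

F = 0.236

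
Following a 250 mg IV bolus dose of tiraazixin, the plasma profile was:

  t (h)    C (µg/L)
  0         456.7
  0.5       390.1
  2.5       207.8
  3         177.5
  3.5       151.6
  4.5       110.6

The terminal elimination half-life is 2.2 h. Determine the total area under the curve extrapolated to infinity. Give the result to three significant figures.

AUC = 1470 µg/L·h

Trapezoidal AUC_0→4.5:
  [0→0.5]: (456.7+390.1)/2 × 0.5 = 211.7
  [0.5→2.5]: (390.1+207.8)/2 × 2 = 597.9
  [2.5→3]: (207.8+177.5)/2 × 0.5 = 96.325
  [3→3.5]: (177.5+151.6)/2 × 0.5 = 82.275
  [3.5→4.5]: (151.6+110.6)/2 × 1 = 131.1
  Sum = 1119.3 µg/L·h
k_e = ln2 / t½ = 0.693147 / 2.2 = 0.3151 h^-1
Extrapolated tail: C_last / k_e = 110.6 / 0.3151 = 351.000
AUC_0→∞ = 1119.3 + 351.000 = 1470.3 µg/L·h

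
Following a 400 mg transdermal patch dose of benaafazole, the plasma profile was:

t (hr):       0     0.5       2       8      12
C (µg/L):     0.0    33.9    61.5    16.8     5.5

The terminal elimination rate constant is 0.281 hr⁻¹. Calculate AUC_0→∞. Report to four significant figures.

AUC = 379.1 µg/L·hr

Trapezoidal AUC_0→12:
  [0→0.5]: (0.0+33.9)/2 × 0.5 = 8.475
  [0.5→2]: (33.9+61.5)/2 × 1.5 = 71.55
  [2→8]: (61.5+16.8)/2 × 6 = 234.9
  [8→12]: (16.8+5.5)/2 × 4 = 44.6
  Sum = 359.525 µg/L·hr
Extrapolated tail: C_last / k_e = 5.5 / 0.281 = 19.573
AUC_0→∞ = 359.525 + 19.573 = 379.098 µg/L·hr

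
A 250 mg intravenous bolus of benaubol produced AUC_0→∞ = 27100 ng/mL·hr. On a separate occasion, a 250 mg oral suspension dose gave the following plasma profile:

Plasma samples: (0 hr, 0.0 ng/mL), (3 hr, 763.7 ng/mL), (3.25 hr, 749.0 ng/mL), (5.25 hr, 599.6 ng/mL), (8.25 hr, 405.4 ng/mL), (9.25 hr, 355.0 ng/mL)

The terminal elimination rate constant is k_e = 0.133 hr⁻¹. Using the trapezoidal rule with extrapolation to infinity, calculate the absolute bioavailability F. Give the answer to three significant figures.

F = 0.267

Trapezoidal AUC_0→9.25 (oral suspension):
  [0→3]: (0.0+763.7)/2 × 3 = 1145.55
  [3→3.25]: (763.7+749.0)/2 × 0.25 = 189.0875
  [3.25→5.25]: (749.0+599.6)/2 × 2 = 1348.6
  [5.25→8.25]: (599.6+405.4)/2 × 3 = 1507.5
  [8.25→9.25]: (405.4+355.0)/2 × 1 = 380.2
  Sum = 4570.9375 ng/mL·hr
Tail: C_last/k_e = 355.0/0.133 = 2669.173
AUC_0→∞ (oral suspension) = 4570.9375 + 2669.173 = 7240.1105 ng/mL·hr
F = (AUC_ev/D_ev)/(AUC_iv/D_iv) = (7240.1105/250)/(27100/250) = 28.960442/108.4 = 0.2672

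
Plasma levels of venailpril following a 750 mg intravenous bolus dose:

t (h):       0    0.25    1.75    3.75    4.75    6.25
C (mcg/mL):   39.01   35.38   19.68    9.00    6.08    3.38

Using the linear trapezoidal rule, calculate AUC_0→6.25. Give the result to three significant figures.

AUC = 93.9 mcg/mL·h

Trapezoidal AUC_0→6.25:
  [0→0.25]: (39.01+35.38)/2 × 0.25 = 9.29875
  [0.25→1.75]: (35.38+19.68)/2 × 1.5 = 41.295
  [1.75→3.75]: (19.68+9.00)/2 × 2 = 28.68
  [3.75→4.75]: (9.00+6.08)/2 × 1 = 7.54
  [4.75→6.25]: (6.08+3.38)/2 × 1.5 = 7.095
  Sum = 93.90875 mcg/mL·h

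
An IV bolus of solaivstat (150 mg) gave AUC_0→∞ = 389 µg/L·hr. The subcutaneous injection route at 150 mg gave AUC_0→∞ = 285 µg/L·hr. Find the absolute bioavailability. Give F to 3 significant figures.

F = 0.733

F = (AUC_ev / D_ev) / (AUC_iv / D_iv)
  = (285/150) / (389/150)
  = 1.9 / 2.59333 = 0.7326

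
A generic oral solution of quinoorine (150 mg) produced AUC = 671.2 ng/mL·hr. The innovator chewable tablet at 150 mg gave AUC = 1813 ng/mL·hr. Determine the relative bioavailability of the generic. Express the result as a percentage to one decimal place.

F_rel = 37.0%

F_rel = (AUC_test/D_test) / (AUC_ref/D_ref)
      = (671.2/150) / (1813/150)
      = 4.47467 / 12.0867 = 0.3702 = 37.02%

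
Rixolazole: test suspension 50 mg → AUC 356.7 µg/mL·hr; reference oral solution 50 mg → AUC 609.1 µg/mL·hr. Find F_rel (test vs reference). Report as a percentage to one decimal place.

F_rel = 58.6%

F_rel = (AUC_test/D_test) / (AUC_ref/D_ref)
      = (356.7/50) / (609.1/50)
      = 7.134 / 12.182 = 0.5856 = 58.56%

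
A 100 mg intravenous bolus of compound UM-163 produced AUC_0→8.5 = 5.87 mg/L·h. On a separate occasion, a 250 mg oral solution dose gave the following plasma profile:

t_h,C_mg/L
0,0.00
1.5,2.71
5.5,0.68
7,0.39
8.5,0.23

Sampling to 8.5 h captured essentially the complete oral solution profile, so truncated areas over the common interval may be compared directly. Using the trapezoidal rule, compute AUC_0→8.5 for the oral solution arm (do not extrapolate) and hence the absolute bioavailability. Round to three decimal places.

F = 0.687

Trapezoidal AUC_0→8.5 (oral solution):
  [0→1.5]: (0.00+2.71)/2 × 1.5 = 2.0325
  [1.5→5.5]: (2.71+0.68)/2 × 4 = 6.78
  [5.5→7]: (0.68+0.39)/2 × 1.5 = 0.8025
  [7→8.5]: (0.39+0.23)/2 × 1.5 = 0.465
  Sum = 10.08 mg/L·h
F = (AUC_ev/D_ev)/(AUC_iv/D_iv) = (10.08/250)/(5.87/100) = 0.04032/0.0587 = 0.6869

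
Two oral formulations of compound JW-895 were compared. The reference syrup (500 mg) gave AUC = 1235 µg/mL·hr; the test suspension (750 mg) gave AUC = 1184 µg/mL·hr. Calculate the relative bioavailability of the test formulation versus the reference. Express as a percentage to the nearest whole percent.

F_rel = 64%

F_rel = (AUC_test/D_test) / (AUC_ref/D_ref)
      = (1184/750) / (1235/500)
      = 1.57867 / 2.47 = 0.6391 = 63.91%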